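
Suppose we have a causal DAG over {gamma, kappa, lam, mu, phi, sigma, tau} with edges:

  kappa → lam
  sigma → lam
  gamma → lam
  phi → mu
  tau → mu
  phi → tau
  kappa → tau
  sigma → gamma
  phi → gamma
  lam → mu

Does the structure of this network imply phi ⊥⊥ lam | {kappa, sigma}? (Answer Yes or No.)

Enumerating the 6 paths from phi to lam and testing each for blocking by {kappa, sigma}:
Path 1: phi → mu ← lam
  mu is a collider here and neither mu nor any of its descendants is conditioned on, so the collider stays closed — the path is blocked at mu.
Path 2: phi → mu ← tau ← kappa → lam
  mu is a collider here and neither mu nor any of its descendants is conditioned on, so the collider stays closed — the path is blocked at mu.
Path 3: phi → gamma → lam
  gamma is a chain and gamma is not conditioned on — no node blocks this path, so it is active.
Path 4: phi → gamma ← sigma → lam
  gamma is a collider here and neither gamma nor any of its descendants is conditioned on, so the collider stays closed — the path is blocked at gamma.
Path 5: phi → tau → mu ← lam
  mu is a collider here and neither mu nor any of its descendants is conditioned on, so the collider stays closed — the path is blocked at mu.
Path 6: phi → tau ← kappa → lam
  tau is a collider here and neither tau nor any of its descendants is conditioned on, so the collider stays closed — the path is blocked at tau.
Because an active path exists, phi and lam are not d-separated.

No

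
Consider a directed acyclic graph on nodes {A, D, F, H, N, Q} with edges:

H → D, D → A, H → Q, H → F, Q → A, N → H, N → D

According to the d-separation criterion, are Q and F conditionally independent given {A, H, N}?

Yes

Enumerating the 3 paths from Q to F and testing each for blocking by {A, H, N}:
  1. Q ← H → F — H:fork[blocks] ⇒ blocked
  2. Q → A ← D ← N → H → F — A:collider[open]; D:chain[open]; N:fork[blocks]; H:chain[blocks] ⇒ blocked
  3. Q → A ← D ← H → F — A:collider[open]; D:chain[open]; H:fork[blocks] ⇒ blocked
All paths are blocked; Q ⊥ F | {A, H, N} holds.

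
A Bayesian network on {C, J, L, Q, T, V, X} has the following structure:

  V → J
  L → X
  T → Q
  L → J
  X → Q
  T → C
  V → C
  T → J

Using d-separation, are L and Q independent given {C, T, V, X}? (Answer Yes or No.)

Yes

There are 3 undirected paths between L and Q; checking each against the conditioning set {C, T, V, X}:
Path 1: L → J ← V → C ← T → Q
  J is a collider here and neither J nor any of its descendants is conditioned on, so the collider stays closed — the path is blocked at J.
Path 2: L → J ← T → Q
  J is a collider here and neither J nor any of its descendants is conditioned on, so the collider stays closed — the path is blocked at J.
Path 3: L → X → Q
  X is a chain here and X is conditioned on, so the path is blocked at X.
All paths are blocked; L ⊥ Q | {C, T, V, X} holds.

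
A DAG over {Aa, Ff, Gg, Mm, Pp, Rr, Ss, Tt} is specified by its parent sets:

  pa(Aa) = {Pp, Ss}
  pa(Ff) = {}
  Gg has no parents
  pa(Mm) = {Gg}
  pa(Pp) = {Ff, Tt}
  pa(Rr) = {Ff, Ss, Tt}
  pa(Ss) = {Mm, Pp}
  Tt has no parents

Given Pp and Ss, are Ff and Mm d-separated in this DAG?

Enumerating the 6 paths from Ff to Mm and testing each for blocking by {Pp, Ss}:
Path 1: Ff → Pp ← Tt → Rr ← Ss ← Mm
  Rr is a collider here and neither Rr nor any of its descendants is conditioned on, so the collider stays closed — the path is blocked at Rr.
Path 2: Ff → Pp → Ss ← Mm
  Pp is a chain here and Pp is conditioned on, so the path is blocked at Pp.
Path 3: Ff → Pp → Aa ← Ss ← Mm
  Pp is a chain here and Pp is conditioned on, so the path is blocked at Pp.
Path 4: Ff → Rr ← Tt → Pp → Ss ← Mm
  Rr is a collider here and neither Rr nor any of its descendants is conditioned on, so the collider stays closed — the path is blocked at Rr.
Path 5: Ff → Rr ← Tt → Pp → Aa ← Ss ← Mm
  Rr is a collider here and neither Rr nor any of its descendants is conditioned on, so the collider stays closed — the path is blocked at Rr.
Path 6: Ff → Rr ← Ss ← Mm
  Rr is a collider here and neither Rr nor any of its descendants is conditioned on, so the collider stays closed — the path is blocked at Rr.
All paths are blocked; Ff ⊥ Mm | {Pp, Ss} holds.

Yes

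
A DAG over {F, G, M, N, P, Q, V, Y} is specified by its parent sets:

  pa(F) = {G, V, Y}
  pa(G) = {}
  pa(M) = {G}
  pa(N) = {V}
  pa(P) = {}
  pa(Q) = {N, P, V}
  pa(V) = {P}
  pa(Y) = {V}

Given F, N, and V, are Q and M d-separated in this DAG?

Yes — Q and M are d-separated given {F, N, V}.

6 paths connect Q and M; each must be blocked for d-separation to hold:
Path 1: Q ← P → V → F ← G → M
  V is a chain here and V is conditioned on, so the path is blocked at V.
Path 2: Q ← P → V → Y → F ← G → M
  V is a chain here and V is conditioned on, so the path is blocked at V.
Path 3: Q ← N ← V → F ← G → M
  N is a chain here and N is conditioned on, so the path is blocked at N.
Path 4: Q ← N ← V → Y → F ← G → M
  N is a chain here and N is conditioned on, so the path is blocked at N.
Path 5: Q ← V → F ← G → M
  V is a fork here and V is conditioned on, so the path is blocked at V.
Path 6: Q ← V → Y → F ← G → M
  V is a fork here and V is conditioned on, so the path is blocked at V.
All paths are blocked; Q ⊥ M | {F, N, V} holds.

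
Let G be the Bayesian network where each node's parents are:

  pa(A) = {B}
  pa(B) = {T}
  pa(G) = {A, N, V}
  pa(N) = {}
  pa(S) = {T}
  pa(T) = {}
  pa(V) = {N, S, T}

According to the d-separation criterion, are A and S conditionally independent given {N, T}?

There are 6 undirected paths between A and S; checking each against the conditioning set {N, T}:
  1. A → G ← N → V ← T → S — G:collider[blocks]; N:fork[blocks]; V:collider[blocks]; T:fork[blocks] ⇒ blocked
  2. A → G ← N → V ← S — G:collider[blocks]; N:fork[blocks]; V:collider[blocks] ⇒ blocked
  3. A → G ← V ← T → S — G:collider[blocks]; V:chain[open]; T:fork[blocks] ⇒ blocked
  4. A → G ← V ← S — G:collider[blocks]; V:chain[open] ⇒ blocked
  5. A ← B ← T → V ← S — B:chain[open]; T:fork[blocks]; V:collider[blocks] ⇒ blocked
  6. A ← B ← T → S — B:chain[open]; T:fork[blocks] ⇒ blocked
Every path is blocked, so A and S are d-separated given {N, T}.

Yes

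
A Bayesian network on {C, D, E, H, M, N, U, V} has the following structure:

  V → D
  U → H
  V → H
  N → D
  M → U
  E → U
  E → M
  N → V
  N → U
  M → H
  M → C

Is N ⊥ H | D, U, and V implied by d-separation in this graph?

No — N and H are not d-separated given {D, U, V}.

We examine all 5 paths between N and H:
Path 1: N → V → H
  V is a chain here and V is conditioned on, so the path is blocked at V.
Path 2: N → D ← V → H
  V is a fork here and V is conditioned on, so the path is blocked at V.
Path 3: N → U ← M → H
  U is a collider and U is conditioned on, which opens it; M is a fork and M is not conditioned on — no node blocks this path, so it is active.
Path 4: N → U ← E → M → H
  U is a collider and U is conditioned on, which opens it; E is a fork and E is not conditioned on; M is a chain and M is not conditioned on — no node blocks this path, so it is active.
Path 5: N → U → H
  U is a chain here and U is conditioned on, so the path is blocked at U.
Since the path N → U ← M → H is active, N and H are not d-separated given {D, U, V}.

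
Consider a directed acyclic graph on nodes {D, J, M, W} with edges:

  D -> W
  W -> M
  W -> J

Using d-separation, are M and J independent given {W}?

There is one path between M and J:
Path 1: M ← W → J
  W is a fork here and W is conditioned on, so the path is blocked at W.
Since every path is blocked, d-separation holds.

Yes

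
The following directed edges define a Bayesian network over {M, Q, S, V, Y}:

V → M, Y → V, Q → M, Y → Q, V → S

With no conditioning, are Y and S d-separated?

We examine all 2 paths between Y and S:
Path 1: Y → V → S
  V is a chain and V is not conditioned on — no node blocks this path, so it is active.
Path 2: Y → Q → M ← V → S
  M is a collider here and neither M nor any of its descendants is conditioned on, so the collider stays closed — the path is blocked at M.
Since the path Y → V → S is active, Y and S are not d-separated given ∅.

No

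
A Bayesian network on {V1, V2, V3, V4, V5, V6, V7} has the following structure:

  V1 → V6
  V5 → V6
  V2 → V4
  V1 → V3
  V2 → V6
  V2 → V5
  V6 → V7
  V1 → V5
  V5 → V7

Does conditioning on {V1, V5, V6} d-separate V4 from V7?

Yes

Enumerating the 6 paths from V4 to V7 and testing each for blocking by {V1, V5, V6}:
  1. V4 ← V2 → V6 ← V1 → V5 → V7 — V2:fork[open]; V6:collider[open]; V1:fork[blocks]; V5:chain[blocks] ⇒ blocked
  2. V4 ← V2 → V6 → V7 — V2:fork[open]; V6:chain[blocks] ⇒ blocked
  3. V4 ← V2 → V6 ← V5 → V7 — V2:fork[open]; V6:collider[open]; V5:fork[blocks] ⇒ blocked
  4. V4 ← V2 → V5 → V6 → V7 — V2:fork[open]; V5:chain[blocks]; V6:chain[blocks] ⇒ blocked
  5. V4 ← V2 → V5 ← V1 → V6 → V7 — V2:fork[open]; V5:collider[open]; V1:fork[blocks]; V6:chain[blocks] ⇒ blocked
  6. V4 ← V2 → V5 → V7 — V2:fork[open]; V5:chain[blocks] ⇒ blocked
Since every path is blocked, d-separation holds.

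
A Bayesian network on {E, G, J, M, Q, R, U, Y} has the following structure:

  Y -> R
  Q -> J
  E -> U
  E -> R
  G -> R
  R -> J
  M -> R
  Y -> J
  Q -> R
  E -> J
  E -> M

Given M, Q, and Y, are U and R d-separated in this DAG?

5 paths connect U and R; each must be blocked for d-separation to hold:
  1. U ← E → J ← Q → R — E:fork[open]; J:collider[blocks]; Q:fork[blocks] ⇒ blocked
  2. U ← E → J ← R — E:fork[open]; J:collider[blocks] ⇒ blocked
  3. U ← E → J ← Y → R — E:fork[open]; J:collider[blocks]; Y:fork[blocks] ⇒ blocked
  4. U ← E → R — E:fork[open] ⇒ active
  5. U ← E → M → R — E:fork[open]; M:chain[blocks] ⇒ blocked
Since the path U ← E → R is active, U and R are not d-separated given {M, Q, Y}.

No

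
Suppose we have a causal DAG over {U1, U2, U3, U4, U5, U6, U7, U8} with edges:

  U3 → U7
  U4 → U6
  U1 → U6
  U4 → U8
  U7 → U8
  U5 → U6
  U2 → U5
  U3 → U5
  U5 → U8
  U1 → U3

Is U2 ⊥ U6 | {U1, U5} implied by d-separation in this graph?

5 paths connect U2 and U6; each must be blocked for d-separation to hold:
Path 1: U2 → U5 ← U3 ← U1 → U6
  U1 is a fork here and U1 is conditioned on, so the path is blocked at U1.
Path 2: U2 → U5 ← U3 → U7 → U8 ← U4 → U6
  U8 is a collider here and neither U8 nor any of its descendants is conditioned on, so the collider stays closed — the path is blocked at U8.
Path 3: U2 → U5 → U6
  U5 is a chain here and U5 is conditioned on, so the path is blocked at U5.
Path 4: U2 → U5 → U8 ← U4 → U6
  U5 is a chain here and U5 is conditioned on, so the path is blocked at U5.
Path 5: U2 → U5 → U8 ← U7 ← U3 ← U1 → U6
  U5 is a chain here and U5 is conditioned on, so the path is blocked at U5.
Since every path is blocked, d-separation holds.

Yes — U2 and U6 are d-separated given {U1, U5}.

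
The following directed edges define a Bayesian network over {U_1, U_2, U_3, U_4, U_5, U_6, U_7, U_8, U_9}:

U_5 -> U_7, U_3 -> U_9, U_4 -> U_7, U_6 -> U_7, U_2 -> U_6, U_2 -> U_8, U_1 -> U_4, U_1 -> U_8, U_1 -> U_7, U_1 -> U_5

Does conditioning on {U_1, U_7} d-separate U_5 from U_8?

We examine all 6 paths between U_5 and U_8:
Path 1: U_5 → U_7 ← U_6 ← U_2 → U_8
  U_7 is a collider and U_7 is conditioned on, which opens it; U_6 is a chain and U_6 is not conditioned on; U_2 is a fork and U_2 is not conditioned on — no node blocks this path, so it is active.
Path 2: U_5 → U_7 ← U_1 → U_8
  U_1 is a fork here and U_1 is conditioned on, so the path is blocked at U_1.
Path 3: U_5 → U_7 ← U_4 ← U_1 → U_8
  U_1 is a fork here and U_1 is conditioned on, so the path is blocked at U_1.
Path 4: U_5 ← U_1 → U_8
  U_1 is a fork here and U_1 is conditioned on, so the path is blocked at U_1.
Path 5: U_5 ← U_1 → U_7 ← U_6 ← U_2 → U_8
  U_1 is a fork here and U_1 is conditioned on, so the path is blocked at U_1.
Path 6: U_5 ← U_1 → U_4 → U_7 ← U_6 ← U_2 → U_8
  U_1 is a fork here and U_1 is conditioned on, so the path is blocked at U_1.
At least one path is unblocked, so d-separation fails.

No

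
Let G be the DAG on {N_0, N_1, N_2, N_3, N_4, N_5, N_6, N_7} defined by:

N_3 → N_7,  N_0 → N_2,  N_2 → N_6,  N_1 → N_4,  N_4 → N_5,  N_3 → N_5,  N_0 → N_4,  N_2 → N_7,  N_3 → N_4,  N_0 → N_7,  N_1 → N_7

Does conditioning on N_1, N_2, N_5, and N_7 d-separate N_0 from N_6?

Yes

There are 5 undirected paths between N_0 and N_6; checking each against the conditioning set {N_1, N_2, N_5, N_7}:
Path 1: N_0 → N_4 ← N_3 → N_7 ← N_2 → N_6
  N_2 is a fork here and N_2 is conditioned on, so the path is blocked at N_2.
Path 2: N_0 → N_4 → N_5 ← N_3 → N_7 ← N_2 → N_6
  N_2 is a fork here and N_2 is conditioned on, so the path is blocked at N_2.
Path 3: N_0 → N_4 ← N_1 → N_7 ← N_2 → N_6
  N_1 is a fork here and N_1 is conditioned on, so the path is blocked at N_1.
Path 4: N_0 → N_2 → N_6
  N_2 is a chain here and N_2 is conditioned on, so the path is blocked at N_2.
Path 5: N_0 → N_7 ← N_2 → N_6
  N_2 is a fork here and N_2 is conditioned on, so the path is blocked at N_2.
Since every path is blocked, d-separation holds.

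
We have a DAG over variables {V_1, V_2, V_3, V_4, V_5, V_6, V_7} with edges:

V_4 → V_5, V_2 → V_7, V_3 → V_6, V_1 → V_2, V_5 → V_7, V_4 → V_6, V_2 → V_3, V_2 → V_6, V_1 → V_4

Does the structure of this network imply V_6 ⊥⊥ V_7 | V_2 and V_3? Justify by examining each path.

No — V_6 and V_7 are not d-separated given {V_2, V_3}.

We examine all 6 paths between V_6 and V_7:
Path 1: V_6 ← V_2 ← V_1 → V_4 → V_5 → V_7
  V_2 is a chain here and V_2 is conditioned on, so the path is blocked at V_2.
Path 2: V_6 ← V_2 → V_7
  V_2 is a fork here and V_2 is conditioned on, so the path is blocked at V_2.
Path 3: V_6 ← V_4 ← V_1 → V_2 → V_7
  V_2 is a chain here and V_2 is conditioned on, so the path is blocked at V_2.
Path 4: V_6 ← V_4 → V_5 → V_7
  V_4 is a fork and V_4 is not conditioned on; V_5 is a chain and V_5 is not conditioned on — no node blocks this path, so it is active.
Path 5: V_6 ← V_3 ← V_2 ← V_1 → V_4 → V_5 → V_7
  V_3 is a chain here and V_3 is conditioned on, so the path is blocked at V_3.
Path 6: V_6 ← V_3 ← V_2 → V_7
  V_3 is a chain here and V_3 is conditioned on, so the path is blocked at V_3.
Since the path V_6 ← V_4 → V_5 → V_7 is active, V_6 and V_7 are not d-separated given {V_2, V_3}.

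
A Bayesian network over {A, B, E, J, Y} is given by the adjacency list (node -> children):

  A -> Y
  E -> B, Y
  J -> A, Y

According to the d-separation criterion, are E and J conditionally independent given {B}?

2 paths connect E and J; each must be blocked for d-separation to hold:
Path 1: E → Y ← A ← J
  Y is a collider here and neither Y nor any of its descendants is conditioned on, so the collider stays closed — the path is blocked at Y.
Path 2: E → Y ← J
  Y is a collider here and neither Y nor any of its descendants is conditioned on, so the collider stays closed — the path is blocked at Y.
Every path is blocked, so E and J are d-separated given {B}.

Yes — E and J are d-separated given {B}.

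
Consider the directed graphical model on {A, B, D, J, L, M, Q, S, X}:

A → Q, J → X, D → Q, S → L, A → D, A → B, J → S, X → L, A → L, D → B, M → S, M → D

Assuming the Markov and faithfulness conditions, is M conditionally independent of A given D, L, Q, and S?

Enumerating the 5 paths from M to A and testing each for blocking by {D, L, Q, S}:
Path 1: M → D → Q ← A
  D is a chain here and D is conditioned on, so the path is blocked at D.
Path 2: M → D → B ← A
  D is a chain here and D is conditioned on, so the path is blocked at D.
Path 3: M → D ← A
  D is a collider and D is conditioned on, which opens it — no node blocks this path, so it is active.
Path 4: M → S → L ← A
  S is a chain here and S is conditioned on, so the path is blocked at S.
Path 5: M → S ← J → X → L ← A
  S is a collider and S is conditioned on, which opens it; J is a fork and J is not conditioned on; X is a chain and X is not conditioned on; L is a collider and L is conditioned on, which opens it — no node blocks this path, so it is active.
Because an active path exists, M and A are not d-separated.

No — M and A are not d-separated given {D, L, Q, S}.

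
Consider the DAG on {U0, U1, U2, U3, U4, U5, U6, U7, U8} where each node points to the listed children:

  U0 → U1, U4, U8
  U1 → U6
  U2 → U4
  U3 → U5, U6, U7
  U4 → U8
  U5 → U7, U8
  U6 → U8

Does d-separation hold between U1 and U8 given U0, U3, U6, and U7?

Enumerating the 5 paths from U1 to U8 and testing each for blocking by {U0, U3, U6, U7}:
Path 1: U1 → U6 → U8
  U6 is a chain here and U6 is conditioned on, so the path is blocked at U6.
Path 2: U1 → U6 ← U3 → U5 → U8
  U3 is a fork here and U3 is conditioned on, so the path is blocked at U3.
Path 3: U1 → U6 ← U3 → U7 ← U5 → U8
  U3 is a fork here and U3 is conditioned on, so the path is blocked at U3.
Path 4: U1 ← U0 → U4 → U8
  U0 is a fork here and U0 is conditioned on, so the path is blocked at U0.
Path 5: U1 ← U0 → U8
  U0 is a fork here and U0 is conditioned on, so the path is blocked at U0.
Since every path is blocked, d-separation holds.

Yes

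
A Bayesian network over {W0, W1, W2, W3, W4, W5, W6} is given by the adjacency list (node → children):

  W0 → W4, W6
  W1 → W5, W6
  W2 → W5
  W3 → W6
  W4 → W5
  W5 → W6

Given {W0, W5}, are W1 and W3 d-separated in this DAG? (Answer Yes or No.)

Yes — W1 and W3 are d-separated given {W0, W5}.

Enumerating the 3 paths from W1 to W3 and testing each for blocking by {W0, W5}:
  1. W1 → W5 ← W4 ← W0 → W6 ← W3 — W5:collider[open]; W4:chain[open]; W0:fork[blocks]; W6:collider[blocks] ⇒ blocked
  2. W1 → W5 → W6 ← W3 — W5:chain[blocks]; W6:collider[blocks] ⇒ blocked
  3. W1 → W6 ← W3 — W6:collider[blocks] ⇒ blocked
All paths are blocked; W1 ⊥ W3 | {W0, W5} holds.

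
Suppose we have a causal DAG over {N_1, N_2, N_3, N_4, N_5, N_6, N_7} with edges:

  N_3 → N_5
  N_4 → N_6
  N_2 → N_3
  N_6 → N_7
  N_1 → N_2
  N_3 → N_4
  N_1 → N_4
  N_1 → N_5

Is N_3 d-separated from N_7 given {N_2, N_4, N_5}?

We examine all 3 paths between N_3 and N_7:
  1. N_3 → N_5 ← N_1 → N_4 → N_6 → N_7 — N_5:collider[open]; N_1:fork[open]; N_4:chain[blocks]; N_6:chain[open] ⇒ blocked
  2. N_3 ← N_2 ← N_1 → N_4 → N_6 → N_7 — N_2:chain[blocks]; N_1:fork[open]; N_4:chain[blocks]; N_6:chain[open] ⇒ blocked
  3. N_3 → N_4 → N_6 → N_7 — N_4:chain[blocks]; N_6:chain[open] ⇒ blocked
All paths are blocked; N_3 ⊥ N_7 | {N_2, N_4, N_5} holds.

Yes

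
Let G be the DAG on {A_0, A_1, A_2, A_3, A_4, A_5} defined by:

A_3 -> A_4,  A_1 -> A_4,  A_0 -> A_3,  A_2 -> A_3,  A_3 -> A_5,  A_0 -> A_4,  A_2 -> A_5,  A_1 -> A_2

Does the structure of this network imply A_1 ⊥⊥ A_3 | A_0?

No — A_1 and A_3 are not d-separated given {A_0}.

4 paths connect A_1 and A_3; each must be blocked for d-separation to hold:
Path 1: A_1 → A_4 ← A_0 → A_3
  A_4 is a collider here and neither A_4 nor any of its descendants is conditioned on, so the collider stays closed — the path is blocked at A_4.
Path 2: A_1 → A_4 ← A_3
  A_4 is a collider here and neither A_4 nor any of its descendants is conditioned on, so the collider stays closed — the path is blocked at A_4.
Path 3: A_1 → A_2 → A_5 ← A_3
  A_5 is a collider here and neither A_5 nor any of its descendants is conditioned on, so the collider stays closed — the path is blocked at A_5.
Path 4: A_1 → A_2 → A_3
  A_2 is a chain and A_2 is not conditioned on — no node blocks this path, so it is active.
Since the path A_1 → A_2 → A_3 is active, A_1 and A_3 are not d-separated given {A_0}.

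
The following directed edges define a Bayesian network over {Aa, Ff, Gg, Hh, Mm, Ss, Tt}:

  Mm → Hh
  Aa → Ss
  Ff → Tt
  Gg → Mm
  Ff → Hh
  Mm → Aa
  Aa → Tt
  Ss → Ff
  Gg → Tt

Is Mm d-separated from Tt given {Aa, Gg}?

5 paths connect Mm and Tt; each must be blocked for d-separation to hold:
  1. Mm → Aa → Ss → Ff → Tt — Aa:chain[blocks]; Ss:chain[open]; Ff:chain[open] ⇒ blocked
  2. Mm → Aa → Tt — Aa:chain[blocks] ⇒ blocked
  3. Mm → Hh ← Ff ← Ss ← Aa → Tt — Hh:collider[blocks]; Ff:chain[open]; Ss:chain[open]; Aa:fork[blocks] ⇒ blocked
  4. Mm → Hh ← Ff → Tt — Hh:collider[blocks]; Ff:fork[open] ⇒ blocked
  5. Mm ← Gg → Tt — Gg:fork[blocks] ⇒ blocked
Every path is blocked, so Mm and Tt are d-separated given {Aa, Gg}.

Yes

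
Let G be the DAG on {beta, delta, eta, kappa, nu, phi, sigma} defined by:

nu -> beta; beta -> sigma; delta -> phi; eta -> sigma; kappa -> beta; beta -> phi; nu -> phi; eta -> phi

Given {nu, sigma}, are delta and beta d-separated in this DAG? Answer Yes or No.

Enumerating the 3 paths from delta to beta and testing each for blocking by {nu, sigma}:
Path 1: delta → phi ← eta → sigma ← beta
  phi is a collider here and neither phi nor any of its descendants is conditioned on, so the collider stays closed — the path is blocked at phi.
Path 2: delta → phi ← beta
  phi is a collider here and neither phi nor any of its descendants is conditioned on, so the collider stays closed — the path is blocked at phi.
Path 3: delta → phi ← nu → beta
  phi is a collider here and neither phi nor any of its descendants is conditioned on, so the collider stays closed — the path is blocked at phi.
All paths are blocked; delta ⊥ beta | {nu, sigma} holds.

Yes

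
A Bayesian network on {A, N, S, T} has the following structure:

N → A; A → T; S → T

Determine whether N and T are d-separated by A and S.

The only undirected path from N to T is:
  1. N → A → T — A:chain[blocks] ⇒ blocked
All paths are blocked; N ⊥ T | {A, S} holds.

Yes — N and T are d-separated given {A, S}.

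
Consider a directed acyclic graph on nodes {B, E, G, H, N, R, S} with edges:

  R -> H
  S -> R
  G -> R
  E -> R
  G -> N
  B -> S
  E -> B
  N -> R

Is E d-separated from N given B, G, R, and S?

We examine all 4 paths between E and N:
  1. E → R ← G → N — R:collider[open]; G:fork[blocks] ⇒ blocked
  2. E → R ← N — R:collider[open] ⇒ active
  3. E → B → S → R ← G → N — B:chain[blocks]; S:chain[blocks]; R:collider[open]; G:fork[blocks] ⇒ blocked
  4. E → B → S → R ← N — B:chain[blocks]; S:chain[blocks]; R:collider[open] ⇒ blocked
Since the path E → R ← N is active, E and N are not d-separated given {B, G, R, S}.

No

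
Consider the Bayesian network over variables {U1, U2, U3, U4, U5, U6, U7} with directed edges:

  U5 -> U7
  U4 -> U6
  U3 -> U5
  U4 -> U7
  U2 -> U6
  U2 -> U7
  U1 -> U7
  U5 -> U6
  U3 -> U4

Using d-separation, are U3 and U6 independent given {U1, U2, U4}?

No

6 paths connect U3 and U6; each must be blocked for d-separation to hold:
Path 1: U3 → U4 → U7 ← U2 → U6
  U4 is a chain here and U4 is conditioned on, so the path is blocked at U4.
Path 2: U3 → U4 → U7 ← U5 → U6
  U4 is a chain here and U4 is conditioned on, so the path is blocked at U4.
Path 3: U3 → U4 → U6
  U4 is a chain here and U4 is conditioned on, so the path is blocked at U4.
Path 4: U3 → U5 → U7 ← U4 → U6
  U7 is a collider here and neither U7 nor any of its descendants is conditioned on, so the collider stays closed — the path is blocked at U7.
Path 5: U3 → U5 → U7 ← U2 → U6
  U7 is a collider here and neither U7 nor any of its descendants is conditioned on, so the collider stays closed — the path is blocked at U7.
Path 6: U3 → U5 → U6
  U5 is a chain and U5 is not conditioned on — no node blocks this path, so it is active.
At least one path is unblocked, so d-separation fails.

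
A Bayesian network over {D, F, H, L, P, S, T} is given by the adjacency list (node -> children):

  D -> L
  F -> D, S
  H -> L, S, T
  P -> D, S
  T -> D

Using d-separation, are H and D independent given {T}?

Yes

Enumerating the 4 paths from H to D and testing each for blocking by {T}:
  1. H → S ← F → D — S:collider[blocks]; F:fork[open] ⇒ blocked
  2. H → S ← P → D — S:collider[blocks]; P:fork[open] ⇒ blocked
  3. H → T → D — T:chain[blocks] ⇒ blocked
  4. H → L ← D — L:collider[blocks] ⇒ blocked
Since every path is blocked, d-separation holds.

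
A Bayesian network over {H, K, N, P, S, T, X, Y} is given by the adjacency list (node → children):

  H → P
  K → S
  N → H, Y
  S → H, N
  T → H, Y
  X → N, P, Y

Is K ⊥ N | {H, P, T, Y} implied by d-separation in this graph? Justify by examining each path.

No

We examine all 6 paths between K and N:
Path 1: K → S → N
  S is a chain and S is not conditioned on — no node blocks this path, so it is active.
Path 2: K → S → H → P ← X → Y ← N
  H is a chain here and H is conditioned on, so the path is blocked at H.
Path 3: K → S → H → P ← X → N
  H is a chain here and H is conditioned on, so the path is blocked at H.
Path 4: K → S → H ← N
  S is a chain and S is not conditioned on; H is a collider and H is conditioned on, which opens it — no node blocks this path, so it is active.
Path 5: K → S → H ← T → Y ← N
  T is a fork here and T is conditioned on, so the path is blocked at T.
Path 6: K → S → H ← T → Y ← X → N
  T is a fork here and T is conditioned on, so the path is blocked at T.
Because an active path exists, K and N are not d-separated.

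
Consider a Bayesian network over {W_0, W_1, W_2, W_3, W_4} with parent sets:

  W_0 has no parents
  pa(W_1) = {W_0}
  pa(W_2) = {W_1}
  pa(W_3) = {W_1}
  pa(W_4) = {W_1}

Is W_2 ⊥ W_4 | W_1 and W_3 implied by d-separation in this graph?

Yes

The only undirected path from W_2 to W_4 is:
  1. W_2 ← W_1 → W_4 — W_1:fork[blocks] ⇒ blocked
Since every path is blocked, d-separation holds.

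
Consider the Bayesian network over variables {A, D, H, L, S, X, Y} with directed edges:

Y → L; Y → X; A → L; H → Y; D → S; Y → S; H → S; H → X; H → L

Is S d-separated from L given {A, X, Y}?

No

6 paths connect S and L; each must be blocked for d-separation to hold:
Path 1: S ← Y → X ← H → L
  Y is a fork here and Y is conditioned on, so the path is blocked at Y.
Path 2: S ← Y ← H → L
  Y is a chain here and Y is conditioned on, so the path is blocked at Y.
Path 3: S ← Y → L
  Y is a fork here and Y is conditioned on, so the path is blocked at Y.
Path 4: S ← H → Y → L
  Y is a chain here and Y is conditioned on, so the path is blocked at Y.
Path 5: S ← H → X ← Y → L
  Y is a fork here and Y is conditioned on, so the path is blocked at Y.
Path 6: S ← H → L
  H is a fork and H is not conditioned on — no node blocks this path, so it is active.
At least one path is unblocked, so d-separation fails.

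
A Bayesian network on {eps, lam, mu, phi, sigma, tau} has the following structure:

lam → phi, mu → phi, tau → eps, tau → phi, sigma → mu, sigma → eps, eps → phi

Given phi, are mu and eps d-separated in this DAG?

We examine all 3 paths between mu and eps:
Path 1: mu ← sigma → eps
  sigma is a fork and sigma is not conditioned on — no node blocks this path, so it is active.
Path 2: mu → phi ← eps
  phi is a collider and phi is conditioned on, which opens it — no node blocks this path, so it is active.
Path 3: mu → phi ← tau → eps
  phi is a collider and phi is conditioned on, which opens it; tau is a fork and tau is not conditioned on — no node blocks this path, so it is active.
At least one path is unblocked, so d-separation fails.

No — mu and eps are not d-separated given {phi}.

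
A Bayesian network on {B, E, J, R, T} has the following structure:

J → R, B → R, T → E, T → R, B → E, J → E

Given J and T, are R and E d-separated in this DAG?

No

We examine all 3 paths between R and E:
Path 1: R ← B → E
  B is a fork and B is not conditioned on — no node blocks this path, so it is active.
Path 2: R ← J → E
  J is a fork here and J is conditioned on, so the path is blocked at J.
Path 3: R ← T → E
  T is a fork here and T is conditioned on, so the path is blocked at T.
Since the path R ← B → E is active, R and E are not d-separated given {J, T}.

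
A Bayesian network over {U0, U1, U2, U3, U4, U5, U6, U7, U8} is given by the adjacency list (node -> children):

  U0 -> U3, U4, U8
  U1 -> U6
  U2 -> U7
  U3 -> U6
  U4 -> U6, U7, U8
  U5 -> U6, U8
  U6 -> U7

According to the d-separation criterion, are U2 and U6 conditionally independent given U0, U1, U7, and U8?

We examine all 6 paths between U2 and U6:
Path 1: U2 → U7 ← U4 ← U0 → U3 → U6
  U0 is a fork here and U0 is conditioned on, so the path is blocked at U0.
Path 2: U2 → U7 ← U4 ← U0 → U8 ← U5 → U6
  U0 is a fork here and U0 is conditioned on, so the path is blocked at U0.
Path 3: U2 → U7 ← U4 → U8 ← U5 → U6
  U7 is a collider and U7 is conditioned on, which opens it; U4 is a fork and U4 is not conditioned on; U8 is a collider and U8 is conditioned on, which opens it; U5 is a fork and U5 is not conditioned on — no node blocks this path, so it is active.
Path 4: U2 → U7 ← U4 → U8 ← U0 → U3 → U6
  U0 is a fork here and U0 is conditioned on, so the path is blocked at U0.
Path 5: U2 → U7 ← U4 → U6
  U7 is a collider and U7 is conditioned on, which opens it; U4 is a fork and U4 is not conditioned on — no node blocks this path, so it is active.
Path 6: U2 → U7 ← U6
  U7 is a collider and U7 is conditioned on, which opens it — no node blocks this path, so it is active.
Because an active path exists, U2 and U6 are not d-separated.

No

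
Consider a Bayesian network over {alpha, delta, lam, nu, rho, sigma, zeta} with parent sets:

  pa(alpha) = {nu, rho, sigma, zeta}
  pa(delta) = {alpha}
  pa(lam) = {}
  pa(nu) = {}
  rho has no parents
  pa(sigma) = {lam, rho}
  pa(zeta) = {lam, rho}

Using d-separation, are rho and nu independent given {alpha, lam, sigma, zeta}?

5 paths connect rho and nu; each must be blocked for d-separation to hold:
Path 1: rho → sigma → alpha ← nu
  sigma is a chain here and sigma is conditioned on, so the path is blocked at sigma.
Path 2: rho → sigma ← lam → zeta → alpha ← nu
  lam is a fork here and lam is conditioned on, so the path is blocked at lam.
Path 3: rho → alpha ← nu
  alpha is a collider and alpha is conditioned on, which opens it — no node blocks this path, so it is active.
Path 4: rho → zeta → alpha ← nu
  zeta is a chain here and zeta is conditioned on, so the path is blocked at zeta.
Path 5: rho → zeta ← lam → sigma → alpha ← nu
  lam is a fork here and lam is conditioned on, so the path is blocked at lam.
Because an active path exists, rho and nu are not d-separated.

No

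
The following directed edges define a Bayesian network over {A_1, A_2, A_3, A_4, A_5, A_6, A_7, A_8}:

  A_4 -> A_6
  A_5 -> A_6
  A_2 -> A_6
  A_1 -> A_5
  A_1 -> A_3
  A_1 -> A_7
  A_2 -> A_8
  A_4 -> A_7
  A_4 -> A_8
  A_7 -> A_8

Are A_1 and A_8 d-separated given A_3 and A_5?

No

Enumerating the 6 paths from A_1 to A_8 and testing each for blocking by {A_3, A_5}:
  1. A_1 → A_5 → A_6 ← A_2 → A_8 — A_5:chain[blocks]; A_6:collider[blocks]; A_2:fork[open] ⇒ blocked
  2. A_1 → A_5 → A_6 ← A_4 → A_8 — A_5:chain[blocks]; A_6:collider[blocks]; A_4:fork[open] ⇒ blocked
  3. A_1 → A_5 → A_6 ← A_4 → A_7 → A_8 — A_5:chain[blocks]; A_6:collider[blocks]; A_4:fork[open]; A_7:chain[open] ⇒ blocked
  4. A_1 → A_7 ← A_4 → A_6 ← A_2 → A_8 — A_7:collider[blocks]; A_4:fork[open]; A_6:collider[blocks]; A_2:fork[open] ⇒ blocked
  5. A_1 → A_7 ← A_4 → A_8 — A_7:collider[blocks]; A_4:fork[open] ⇒ blocked
  6. A_1 → A_7 → A_8 — A_7:chain[open] ⇒ active
At least one path is unblocked, so d-separation fails.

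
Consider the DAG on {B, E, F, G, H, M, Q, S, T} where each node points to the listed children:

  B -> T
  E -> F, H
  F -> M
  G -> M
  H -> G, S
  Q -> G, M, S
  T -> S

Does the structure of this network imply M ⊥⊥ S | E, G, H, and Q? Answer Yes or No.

6 paths connect M and S; each must be blocked for d-separation to hold:
  1. M ← F ← E → H → S — F:chain[open]; E:fork[blocks]; H:chain[blocks] ⇒ blocked
  2. M ← F ← E → H → G ← Q → S — F:chain[open]; E:fork[blocks]; H:chain[blocks]; G:collider[open]; Q:fork[blocks] ⇒ blocked
  3. M ← Q → S — Q:fork[blocks] ⇒ blocked
  4. M ← Q → G ← H → S — Q:fork[blocks]; G:collider[open]; H:fork[blocks] ⇒ blocked
  5. M ← G ← H → S — G:chain[blocks]; H:fork[blocks] ⇒ blocked
  6. M ← G ← Q → S — G:chain[blocks]; Q:fork[blocks] ⇒ blocked
All paths are blocked; M ⊥ S | {E, G, H, Q} holds.

Yes — M and S are d-separated given {E, G, H, Q}.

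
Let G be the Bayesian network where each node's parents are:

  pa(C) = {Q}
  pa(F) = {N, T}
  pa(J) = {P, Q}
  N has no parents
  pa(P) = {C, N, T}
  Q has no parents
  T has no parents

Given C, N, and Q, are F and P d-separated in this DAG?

No

We examine all 2 paths between F and P:
Path 1: F ← T → P
  T is a fork and T is not conditioned on — no node blocks this path, so it is active.
Path 2: F ← N → P
  N is a fork here and N is conditioned on, so the path is blocked at N.
Because an active path exists, F and P are not d-separated.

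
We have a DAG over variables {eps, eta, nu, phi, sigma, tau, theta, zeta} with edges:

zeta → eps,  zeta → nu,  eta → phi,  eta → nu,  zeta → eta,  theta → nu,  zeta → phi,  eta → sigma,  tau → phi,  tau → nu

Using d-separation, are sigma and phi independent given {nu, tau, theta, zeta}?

5 paths connect sigma and phi; each must be blocked for d-separation to hold:
Path 1: sigma ← eta → nu ← tau → phi
  tau is a fork here and tau is conditioned on, so the path is blocked at tau.
Path 2: sigma ← eta → nu ← zeta → phi
  zeta is a fork here and zeta is conditioned on, so the path is blocked at zeta.
Path 3: sigma ← eta → phi
  eta is a fork and eta is not conditioned on — no node blocks this path, so it is active.
Path 4: sigma ← eta ← zeta → nu ← tau → phi
  zeta is a fork here and zeta is conditioned on, so the path is blocked at zeta.
Path 5: sigma ← eta ← zeta → phi
  zeta is a fork here and zeta is conditioned on, so the path is blocked at zeta.
Since the path sigma ← eta → phi is active, sigma and phi are not d-separated given {nu, tau, theta, zeta}.

No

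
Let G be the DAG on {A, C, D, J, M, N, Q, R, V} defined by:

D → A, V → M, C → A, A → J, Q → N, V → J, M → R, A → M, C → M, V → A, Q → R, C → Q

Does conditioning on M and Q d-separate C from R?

Yes

Enumerating the 5 paths from C to R and testing each for blocking by {M, Q}:
Path 1: C → Q → R
  Q is a chain here and Q is conditioned on, so the path is blocked at Q.
Path 2: C → M → R
  M is a chain here and M is conditioned on, so the path is blocked at M.
Path 3: C → A ← V → M → R
  M is a chain here and M is conditioned on, so the path is blocked at M.
Path 4: C → A → J ← V → M → R
  J is a collider here and neither J nor any of its descendants is conditioned on, so the collider stays closed — the path is blocked at J.
Path 5: C → A → M → R
  M is a chain here and M is conditioned on, so the path is blocked at M.
Every path is blocked, so C and R are d-separated given {M, Q}.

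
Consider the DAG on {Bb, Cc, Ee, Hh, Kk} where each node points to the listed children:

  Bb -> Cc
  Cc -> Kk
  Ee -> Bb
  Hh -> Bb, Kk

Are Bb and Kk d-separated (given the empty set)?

We examine all 2 paths between Bb and Kk:
  1. Bb → Cc → Kk — Cc:chain[open] ⇒ active
  2. Bb ← Hh → Kk — Hh:fork[open] ⇒ active
Because an active path exists, Bb and Kk are not d-separated.

No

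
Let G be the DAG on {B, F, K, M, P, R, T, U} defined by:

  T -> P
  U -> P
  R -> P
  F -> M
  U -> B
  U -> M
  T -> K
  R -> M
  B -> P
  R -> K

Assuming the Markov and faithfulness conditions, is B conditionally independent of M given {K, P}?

There are 6 undirected paths between B and M; checking each against the conditioning set {K, P}:
Path 1: B → P ← T → K ← R → M
  P is a collider and P is conditioned on, which opens it; T is a fork and T is not conditioned on; K is a collider and K is conditioned on, which opens it; R is a fork and R is not conditioned on — no node blocks this path, so it is active.
Path 2: B → P ← R → M
  P is a collider and P is conditioned on, which opens it; R is a fork and R is not conditioned on — no node blocks this path, so it is active.
Path 3: B → P ← U → M
  P is a collider and P is conditioned on, which opens it; U is a fork and U is not conditioned on — no node blocks this path, so it is active.
Path 4: B ← U → M
  U is a fork and U is not conditioned on — no node blocks this path, so it is active.
Path 5: B ← U → P ← T → K ← R → M
  U is a fork and U is not conditioned on; P is a collider and P is conditioned on, which opens it; T is a fork and T is not conditioned on; K is a collider and K is conditioned on, which opens it; R is a fork and R is not conditioned on — no node blocks this path, so it is active.
Path 6: B ← U → P ← R → M
  U is a fork and U is not conditioned on; P is a collider and P is conditioned on, which opens it; R is a fork and R is not conditioned on — no node blocks this path, so it is active.
At least one path is unblocked, so d-separation fails.

No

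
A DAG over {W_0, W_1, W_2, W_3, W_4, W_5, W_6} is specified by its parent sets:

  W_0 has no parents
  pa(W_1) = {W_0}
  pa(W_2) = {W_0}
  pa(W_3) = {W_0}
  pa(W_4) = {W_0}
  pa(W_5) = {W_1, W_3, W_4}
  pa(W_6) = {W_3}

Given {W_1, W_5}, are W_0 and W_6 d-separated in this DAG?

Enumerating the 3 paths from W_0 to W_6 and testing each for blocking by {W_1, W_5}:
Path 1: W_0 → W_3 → W_6
  W_3 is a chain and W_3 is not conditioned on — no node blocks this path, so it is active.
Path 2: W_0 → W_4 → W_5 ← W_3 → W_6
  W_4 is a chain and W_4 is not conditioned on; W_5 is a collider and W_5 is conditioned on, which opens it; W_3 is a fork and W_3 is not conditioned on — no node blocks this path, so it is active.
Path 3: W_0 → W_1 → W_5 ← W_3 → W_6
  W_1 is a chain here and W_1 is conditioned on, so the path is blocked at W_1.
Since the path W_0 → W_3 → W_6 is active, W_0 and W_6 are not d-separated given {W_1, W_5}.

No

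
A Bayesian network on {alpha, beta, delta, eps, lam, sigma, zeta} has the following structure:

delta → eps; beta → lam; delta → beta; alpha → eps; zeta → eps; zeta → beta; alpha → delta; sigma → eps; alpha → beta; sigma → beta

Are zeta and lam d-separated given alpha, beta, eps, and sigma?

There are 6 undirected paths between zeta and lam; checking each against the conditioning set {alpha, beta, eps, sigma}:
  1. zeta → beta → lam — beta:chain[blocks] ⇒ blocked
  2. zeta → eps ← alpha → beta → lam — eps:collider[open]; alpha:fork[blocks]; beta:chain[blocks] ⇒ blocked
  3. zeta → eps ← alpha → delta → beta → lam — eps:collider[open]; alpha:fork[blocks]; delta:chain[open]; beta:chain[blocks] ⇒ blocked
  4. zeta → eps ← sigma → beta → lam — eps:collider[open]; sigma:fork[blocks]; beta:chain[blocks] ⇒ blocked
  5. zeta → eps ← delta ← alpha → beta → lam — eps:collider[open]; delta:chain[open]; alpha:fork[blocks]; beta:chain[blocks] ⇒ blocked
  6. zeta → eps ← delta → beta → lam — eps:collider[open]; delta:fork[open]; beta:chain[blocks] ⇒ blocked
Every path is blocked, so zeta and lam are d-separated given {alpha, beta, eps, sigma}.

Yes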